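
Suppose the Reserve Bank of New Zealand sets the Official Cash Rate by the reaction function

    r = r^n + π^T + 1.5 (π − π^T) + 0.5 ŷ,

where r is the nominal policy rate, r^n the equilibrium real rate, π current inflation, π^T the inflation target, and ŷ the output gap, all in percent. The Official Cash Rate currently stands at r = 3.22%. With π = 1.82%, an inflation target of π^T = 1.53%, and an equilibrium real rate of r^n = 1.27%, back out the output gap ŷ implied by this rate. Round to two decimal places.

0.5 ŷ = 3.22 − 1.27 − 1.53 − 1.5 × (1.82 − 1.53) = -0.015
ŷ = -0.015 / 0.5 = -0.03

-0.03%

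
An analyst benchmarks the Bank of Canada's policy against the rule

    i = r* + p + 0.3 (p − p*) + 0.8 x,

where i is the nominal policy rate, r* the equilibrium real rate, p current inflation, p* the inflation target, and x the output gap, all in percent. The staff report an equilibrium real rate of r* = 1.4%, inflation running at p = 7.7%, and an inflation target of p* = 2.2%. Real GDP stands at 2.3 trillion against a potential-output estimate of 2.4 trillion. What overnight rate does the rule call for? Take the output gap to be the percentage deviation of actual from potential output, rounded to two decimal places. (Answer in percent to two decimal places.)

Output gap = 100 × (2.3 − 2.4) / 2.4 = -4.17%.
i = 1.40 + 7.70 + 0.3 × (7.70 − 2.20) + 0.8 × (-4.17)
   = 1.40 + 7.7 + 1.65 − 3.336 = 7.41

7.41%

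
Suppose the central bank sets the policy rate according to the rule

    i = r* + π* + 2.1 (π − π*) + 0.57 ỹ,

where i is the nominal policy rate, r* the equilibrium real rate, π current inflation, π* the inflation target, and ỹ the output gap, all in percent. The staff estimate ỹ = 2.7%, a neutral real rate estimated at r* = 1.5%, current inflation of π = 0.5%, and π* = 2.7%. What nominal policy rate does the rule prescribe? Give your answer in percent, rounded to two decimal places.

i = 1.5 + 2.7 + 2.1 × (0.5 − 2.7) + 0.57 × 2.7
   = 1.5 + 2.7 − 4.62 + 1.539 = 1.12

1.12%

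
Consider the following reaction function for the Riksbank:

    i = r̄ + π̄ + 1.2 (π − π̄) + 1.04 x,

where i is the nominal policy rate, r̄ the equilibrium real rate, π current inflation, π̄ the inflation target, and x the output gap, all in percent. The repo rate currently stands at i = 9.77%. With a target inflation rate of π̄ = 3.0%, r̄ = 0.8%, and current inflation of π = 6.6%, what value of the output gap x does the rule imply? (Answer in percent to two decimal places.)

1.04 x = 9.77 − 0.8 − 3.0 − 1.2 × (6.6 − 3.0) = 1.65
x = 1.65 / 1.04 = 1.59

1.59%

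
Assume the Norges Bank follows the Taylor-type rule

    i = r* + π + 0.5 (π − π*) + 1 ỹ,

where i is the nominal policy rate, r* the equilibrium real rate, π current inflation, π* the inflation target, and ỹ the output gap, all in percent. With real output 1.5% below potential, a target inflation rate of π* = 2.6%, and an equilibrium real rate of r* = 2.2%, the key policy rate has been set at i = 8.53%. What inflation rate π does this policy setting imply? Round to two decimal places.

Output 1.5% below potential → ỹ = -1.5.
Collecting π: i = r* + (1 + 0.5) π − 0.5 π* + 1 ỹ
1.5 π = 8.53 − 2.2 + 0.5 × 2.6 − 1 × (-1.5) = 9.13
π = 9.13 / 1.5 = 6.09

6.09%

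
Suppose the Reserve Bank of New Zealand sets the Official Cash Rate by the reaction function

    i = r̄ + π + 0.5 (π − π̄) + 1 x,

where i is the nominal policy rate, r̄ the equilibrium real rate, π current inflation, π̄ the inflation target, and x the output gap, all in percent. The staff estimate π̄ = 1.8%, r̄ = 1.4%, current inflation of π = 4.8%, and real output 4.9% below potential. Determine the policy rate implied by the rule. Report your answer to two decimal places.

Output 4.9% below potential → x = -4.9.
i = 1.4 + 4.8 + 0.5 × (4.8 − 1.8) + 1 × (-4.9)
   = 1.4 + 4.8 + 1.5 − 4.9 = 2.80

2.80%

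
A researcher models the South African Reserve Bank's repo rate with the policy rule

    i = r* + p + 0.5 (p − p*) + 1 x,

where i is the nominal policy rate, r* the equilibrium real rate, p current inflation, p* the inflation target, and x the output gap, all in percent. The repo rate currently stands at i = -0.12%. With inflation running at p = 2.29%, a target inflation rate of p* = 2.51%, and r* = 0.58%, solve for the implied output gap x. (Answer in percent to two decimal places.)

1 x = -0.12 − 0.58 − 2.29 − 0.5 × (2.29 − 2.51) = -2.88
x = -2.88 / 1 = -2.88

-2.88%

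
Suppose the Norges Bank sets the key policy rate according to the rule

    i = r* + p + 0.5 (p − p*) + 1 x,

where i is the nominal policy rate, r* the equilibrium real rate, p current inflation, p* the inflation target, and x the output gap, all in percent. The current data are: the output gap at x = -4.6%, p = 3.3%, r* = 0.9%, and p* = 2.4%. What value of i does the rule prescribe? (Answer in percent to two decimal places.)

0.05%

i = 0.9 + 3.3 + 0.5 × (3.3 − 2.4) + 1 × (-4.6)
   = 0.9 + 3.3 + 0.45 − 4.6 = 0.05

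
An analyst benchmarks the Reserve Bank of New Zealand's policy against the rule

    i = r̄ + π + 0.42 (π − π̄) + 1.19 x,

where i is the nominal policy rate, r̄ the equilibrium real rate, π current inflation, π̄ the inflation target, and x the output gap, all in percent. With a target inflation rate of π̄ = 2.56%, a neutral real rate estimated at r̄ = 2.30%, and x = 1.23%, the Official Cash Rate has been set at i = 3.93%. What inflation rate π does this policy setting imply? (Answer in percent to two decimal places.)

Collecting π: i = r̄ + (1 + 0.42) π − 0.42 π̄ + 1.19 x
1.42 π = 3.93 − 2.30 + 0.42 × 2.56 − 1.19 × 1.23 = 1.2415
π = 1.2415 / 1.42 = 0.87

0.87%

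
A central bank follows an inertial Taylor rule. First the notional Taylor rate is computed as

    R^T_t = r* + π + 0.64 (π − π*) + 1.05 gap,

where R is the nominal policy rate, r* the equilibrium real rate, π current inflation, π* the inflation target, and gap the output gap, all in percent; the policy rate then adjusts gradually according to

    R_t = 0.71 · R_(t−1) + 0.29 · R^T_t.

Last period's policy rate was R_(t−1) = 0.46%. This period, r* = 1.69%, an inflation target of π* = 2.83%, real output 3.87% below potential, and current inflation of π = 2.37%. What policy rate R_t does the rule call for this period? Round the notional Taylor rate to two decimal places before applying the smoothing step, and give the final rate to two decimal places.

Output 3.87% below potential → gap = -3.87.
R^T_t = 1.69 + 2.37 + 0.64 × (2.37 − 2.83) + 1.05 × (-3.87)
   = 1.69 + 2.37 − 0.2944 − 4.0635 = -0.30
R_t = 0.71 × 0.46 + 0.29 × (-0.30) = 0.3266 − 0.087 = 0.24

0.24%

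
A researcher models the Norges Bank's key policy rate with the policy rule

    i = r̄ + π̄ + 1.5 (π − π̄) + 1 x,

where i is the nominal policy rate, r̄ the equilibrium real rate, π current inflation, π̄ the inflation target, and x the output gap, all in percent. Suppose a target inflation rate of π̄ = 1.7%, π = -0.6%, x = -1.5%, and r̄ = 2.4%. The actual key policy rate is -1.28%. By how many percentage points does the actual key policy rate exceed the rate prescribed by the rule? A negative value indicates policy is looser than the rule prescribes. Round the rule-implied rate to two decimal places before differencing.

-0.43 pp

i = 2.4 + 1.7 + 1.5 × (-0.6 − 1.7) + 1 × (-1.5)
   = 2.4 + 1.7 − 3.45 − 1.5 = -0.85
Deviation = -1.28 − (-0.85) = -0.43 pp.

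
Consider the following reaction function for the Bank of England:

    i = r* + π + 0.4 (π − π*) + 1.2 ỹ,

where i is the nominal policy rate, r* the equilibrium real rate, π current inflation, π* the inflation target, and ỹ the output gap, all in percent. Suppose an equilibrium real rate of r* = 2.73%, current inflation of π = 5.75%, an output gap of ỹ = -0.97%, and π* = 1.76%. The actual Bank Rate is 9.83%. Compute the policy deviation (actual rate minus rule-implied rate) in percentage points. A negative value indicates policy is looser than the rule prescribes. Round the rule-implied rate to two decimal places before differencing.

0.92 pp

i = 2.73 + 5.75 + 0.4 × (5.75 − 1.76) + 1.2 × (-0.97)
   = 2.73 + 5.75 + 1.596 − 1.164 = 8.91
Deviation = 9.83 − 8.91 = 0.92 pp.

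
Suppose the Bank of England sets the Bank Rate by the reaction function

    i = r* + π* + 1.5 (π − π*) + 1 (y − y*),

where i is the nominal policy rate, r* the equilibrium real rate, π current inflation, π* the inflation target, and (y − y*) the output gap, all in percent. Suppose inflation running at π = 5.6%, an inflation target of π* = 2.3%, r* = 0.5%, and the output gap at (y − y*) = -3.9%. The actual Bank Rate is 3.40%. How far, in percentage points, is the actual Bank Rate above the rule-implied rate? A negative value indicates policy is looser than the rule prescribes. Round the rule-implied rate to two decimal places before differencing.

i = 0.5 + 2.3 + 1.5 × (5.6 − 2.3) + 1 × (-3.9)
   = 0.5 + 2.3 + 4.95 − 3.9 = 3.85
Deviation = 3.40 − 3.85 = -0.45 pp.

-0.45 pp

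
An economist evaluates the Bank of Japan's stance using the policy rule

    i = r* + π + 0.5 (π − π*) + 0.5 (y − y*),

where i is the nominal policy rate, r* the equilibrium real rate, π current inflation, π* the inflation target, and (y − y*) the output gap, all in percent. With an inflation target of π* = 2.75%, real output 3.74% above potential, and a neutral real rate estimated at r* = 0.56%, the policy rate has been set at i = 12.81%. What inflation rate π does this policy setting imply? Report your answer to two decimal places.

Output 3.74% above potential → (y − y*) = 3.74.
Collecting π: i = r* + (1 + 0.5) π − 0.5 π* + 0.5 (y − y*)
1.5 π = 12.81 − 0.56 + 0.5 × 2.75 − 0.5 × 3.74 = 11.755
π = 11.755 / 1.5 = 7.84

7.84%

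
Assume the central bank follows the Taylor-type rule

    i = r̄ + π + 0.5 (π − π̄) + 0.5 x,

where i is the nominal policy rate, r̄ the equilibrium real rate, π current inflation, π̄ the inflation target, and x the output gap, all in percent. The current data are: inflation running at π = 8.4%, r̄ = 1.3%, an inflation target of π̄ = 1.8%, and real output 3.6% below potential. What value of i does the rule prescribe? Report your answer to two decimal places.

11.20%

Output 3.6% below potential → x = -3.6.
i = 1.3 + 8.4 + 0.5 × (8.4 − 1.8) + 0.5 × (-3.6)
   = 1.3 + 8.4 + 3.3 − 1.8 = 11.20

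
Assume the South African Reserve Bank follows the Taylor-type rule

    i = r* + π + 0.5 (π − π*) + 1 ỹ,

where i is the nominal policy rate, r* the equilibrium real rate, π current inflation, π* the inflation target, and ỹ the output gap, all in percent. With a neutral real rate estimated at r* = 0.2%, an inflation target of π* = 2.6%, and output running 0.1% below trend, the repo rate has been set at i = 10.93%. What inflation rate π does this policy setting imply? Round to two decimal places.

Output 0.1% below potential → ỹ = -0.1.
Collecting π: i = r* + (1 + 0.5) π − 0.5 π* + 1 ỹ
1.5 π = 10.93 − 0.2 + 0.5 × 2.6 − 1 × (-0.1) = 12.13
π = 12.13 / 1.5 = 8.09

8.09%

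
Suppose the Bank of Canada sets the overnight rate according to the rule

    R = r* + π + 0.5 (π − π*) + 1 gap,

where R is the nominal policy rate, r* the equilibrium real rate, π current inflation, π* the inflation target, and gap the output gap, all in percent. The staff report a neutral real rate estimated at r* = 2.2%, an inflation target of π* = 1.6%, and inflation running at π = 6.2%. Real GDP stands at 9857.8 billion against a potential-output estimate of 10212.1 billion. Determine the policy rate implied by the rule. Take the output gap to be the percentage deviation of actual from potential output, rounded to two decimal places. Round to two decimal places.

7.23%

Output gap = 100 × (9857.8 − 10212.1) / 10212.1 = -3.47%.
R = 2.20 + 6.20 + 0.5 × (6.20 − 1.60) + 1 × (-3.47)
   = 2.20 + 6.2 + 2.3 − 3.47 = 7.23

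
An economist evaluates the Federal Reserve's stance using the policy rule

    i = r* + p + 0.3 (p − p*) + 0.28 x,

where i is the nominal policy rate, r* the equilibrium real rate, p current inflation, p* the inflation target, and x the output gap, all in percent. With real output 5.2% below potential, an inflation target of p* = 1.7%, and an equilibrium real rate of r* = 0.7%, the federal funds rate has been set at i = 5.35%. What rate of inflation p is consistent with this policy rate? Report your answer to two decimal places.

5.09%

Output 5.2% below potential → x = -5.2.
Collecting p: i = r* + (1 + 0.3) p − 0.3 p* + 0.28 x
1.3 p = 5.35 − 0.7 + 0.3 × 1.7 − 0.28 × (-5.2) = 6.616
p = 6.616 / 1.3 = 5.09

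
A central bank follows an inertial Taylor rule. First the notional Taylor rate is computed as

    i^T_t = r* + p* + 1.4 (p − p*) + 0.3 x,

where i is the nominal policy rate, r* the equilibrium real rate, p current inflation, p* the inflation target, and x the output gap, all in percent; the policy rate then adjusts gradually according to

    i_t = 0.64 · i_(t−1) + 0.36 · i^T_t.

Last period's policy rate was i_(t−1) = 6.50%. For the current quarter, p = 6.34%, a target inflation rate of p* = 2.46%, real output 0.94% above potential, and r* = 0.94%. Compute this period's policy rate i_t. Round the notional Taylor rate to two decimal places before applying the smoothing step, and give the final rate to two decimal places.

7.44%

Output 0.94% above potential → x = 0.94.
i^T_t = 0.94 + 2.46 + 1.4 × (6.34 − 2.46) + 0.3 × 0.94
   = 0.94 + 2.46 + 5.432 + 0.282 = 9.11
i_t = 0.64 × 6.50 + 0.36 × 9.11 = 4.16 + 3.2796 = 7.44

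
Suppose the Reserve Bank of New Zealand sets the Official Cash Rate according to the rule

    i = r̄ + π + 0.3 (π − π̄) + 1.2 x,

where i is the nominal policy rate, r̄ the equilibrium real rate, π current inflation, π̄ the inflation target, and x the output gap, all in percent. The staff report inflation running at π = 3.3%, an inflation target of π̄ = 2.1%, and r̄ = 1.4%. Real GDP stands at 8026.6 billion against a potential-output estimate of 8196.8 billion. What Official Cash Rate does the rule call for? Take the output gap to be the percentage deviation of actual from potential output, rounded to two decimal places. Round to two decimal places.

Output gap = 100 × (8026.6 − 8196.8) / 8196.8 = -2.08%.
i = 1.40 + 3.30 + 0.3 × (3.30 − 2.10) + 1.2 × (-2.08)
   = 1.40 + 3.3 + 0.36 − 2.496 = 2.56

2.56%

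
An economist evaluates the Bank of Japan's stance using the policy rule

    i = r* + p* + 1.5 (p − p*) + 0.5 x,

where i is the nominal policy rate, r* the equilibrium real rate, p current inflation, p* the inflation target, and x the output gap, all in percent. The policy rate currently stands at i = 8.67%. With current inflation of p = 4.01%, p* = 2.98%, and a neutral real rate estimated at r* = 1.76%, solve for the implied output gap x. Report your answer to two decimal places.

0.5 x = 8.67 − 1.76 − 2.98 − 1.5 × (4.01 − 2.98) = 2.385
x = 2.385 / 0.5 = 4.77

4.77%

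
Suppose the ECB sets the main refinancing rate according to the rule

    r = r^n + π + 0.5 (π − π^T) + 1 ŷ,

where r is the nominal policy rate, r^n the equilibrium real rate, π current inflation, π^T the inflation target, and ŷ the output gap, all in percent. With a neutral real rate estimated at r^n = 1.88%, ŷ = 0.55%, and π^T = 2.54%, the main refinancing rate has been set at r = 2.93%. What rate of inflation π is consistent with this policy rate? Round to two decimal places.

Collecting π: r = r^n + (1 + 0.5) π − 0.5 π^T + 1 ŷ
1.5 π = 2.93 − 1.88 + 0.5 × 2.54 − 1 × 0.55 = 1.77
π = 1.77 / 1.5 = 1.18

1.18%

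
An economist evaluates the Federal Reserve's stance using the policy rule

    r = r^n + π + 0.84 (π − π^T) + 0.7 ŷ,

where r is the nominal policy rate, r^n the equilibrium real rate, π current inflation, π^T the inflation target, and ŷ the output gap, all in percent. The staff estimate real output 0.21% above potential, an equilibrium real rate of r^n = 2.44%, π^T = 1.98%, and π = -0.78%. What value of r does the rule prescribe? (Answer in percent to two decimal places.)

-0.51%

Output 0.21% above potential → ŷ = 0.21.
r = 2.44 + (-0.78) + 0.84 × (-0.78 − 1.98) + 0.7 × 0.21
   = 2.44 − 0.78 − 2.3184 + 0.147 = -0.51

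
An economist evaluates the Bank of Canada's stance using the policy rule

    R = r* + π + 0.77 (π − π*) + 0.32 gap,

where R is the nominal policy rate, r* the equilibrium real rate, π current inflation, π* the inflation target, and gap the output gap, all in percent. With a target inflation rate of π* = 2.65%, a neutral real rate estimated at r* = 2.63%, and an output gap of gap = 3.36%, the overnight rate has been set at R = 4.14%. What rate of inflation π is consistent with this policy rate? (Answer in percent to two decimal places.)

1.40%

Collecting π: R = r* + (1 + 0.77) π − 0.77 π* + 0.32 gap
1.77 π = 4.14 − 2.63 + 0.77 × 2.65 − 0.32 × 3.36 = 2.4753
π = 2.4753 / 1.77 = 1.40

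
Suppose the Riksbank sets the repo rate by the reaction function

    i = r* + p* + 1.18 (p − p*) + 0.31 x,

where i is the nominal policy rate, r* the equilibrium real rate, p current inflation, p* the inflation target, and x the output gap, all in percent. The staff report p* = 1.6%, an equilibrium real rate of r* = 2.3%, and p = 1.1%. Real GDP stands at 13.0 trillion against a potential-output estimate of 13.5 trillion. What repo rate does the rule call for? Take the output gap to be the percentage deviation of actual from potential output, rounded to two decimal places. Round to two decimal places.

2.16%

Output gap = 100 × (13.0 − 13.5) / 13.5 = -3.70%.
i = 2.30 + 1.60 + 1.18 × (1.10 − 1.60) + 0.31 × (-3.70)
   = 2.30 + 1.6 − 0.59 − 1.147 = 2.16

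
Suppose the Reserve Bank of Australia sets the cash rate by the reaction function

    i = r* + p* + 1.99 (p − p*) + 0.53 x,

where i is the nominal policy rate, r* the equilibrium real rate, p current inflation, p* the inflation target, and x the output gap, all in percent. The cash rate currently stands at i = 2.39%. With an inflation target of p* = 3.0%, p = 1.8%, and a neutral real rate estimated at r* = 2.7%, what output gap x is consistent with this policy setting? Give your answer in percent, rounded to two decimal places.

0.53 x = 2.39 − 2.7 − 3.0 − 1.99 × (1.8 − 3.0) = -0.922
x = -0.922 / 0.53 = -1.74

-1.74%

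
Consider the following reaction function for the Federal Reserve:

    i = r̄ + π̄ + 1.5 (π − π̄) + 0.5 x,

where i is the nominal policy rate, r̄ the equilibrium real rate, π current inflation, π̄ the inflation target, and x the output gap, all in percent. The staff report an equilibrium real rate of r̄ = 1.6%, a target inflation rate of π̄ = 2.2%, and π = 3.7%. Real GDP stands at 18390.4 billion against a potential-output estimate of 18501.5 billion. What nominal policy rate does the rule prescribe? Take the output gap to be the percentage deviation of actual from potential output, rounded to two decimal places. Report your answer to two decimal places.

Output gap = 100 × (18390.4 − 18501.5) / 18501.5 = -0.60%.
i = 1.60 + 2.20 + 1.5 × (3.70 − 2.20) + 0.5 × (-0.60)
   = 1.60 + 2.2 + 2.25 − 0.3 = 5.75

5.75%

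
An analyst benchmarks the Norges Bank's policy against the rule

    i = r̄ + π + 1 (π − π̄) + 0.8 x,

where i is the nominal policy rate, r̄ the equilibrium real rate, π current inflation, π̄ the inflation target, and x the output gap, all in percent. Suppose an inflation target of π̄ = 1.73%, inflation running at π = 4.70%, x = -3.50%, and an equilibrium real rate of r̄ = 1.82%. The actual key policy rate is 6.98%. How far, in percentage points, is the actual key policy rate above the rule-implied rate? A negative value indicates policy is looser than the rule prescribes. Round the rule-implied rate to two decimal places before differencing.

0.29 pp

i = 1.82 + 4.70 + 1 × (4.70 − 1.73) + 0.8 × (-3.50)
   = 1.82 + 4.7 + 2.97 − 2.8 = 6.69
Deviation = 6.98 − 6.69 = 0.29 pp.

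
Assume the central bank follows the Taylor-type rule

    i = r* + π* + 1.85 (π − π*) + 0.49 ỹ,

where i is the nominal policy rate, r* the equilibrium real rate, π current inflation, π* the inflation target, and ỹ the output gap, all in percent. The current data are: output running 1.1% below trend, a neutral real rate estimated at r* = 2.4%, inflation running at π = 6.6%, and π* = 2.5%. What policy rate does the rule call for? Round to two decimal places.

Output 1.1% below potential → ỹ = -1.1.
i = 2.4 + 2.5 + 1.85 × (6.6 − 2.5) + 0.49 × (-1.1)
   = 2.4 + 2.5 + 7.585 − 0.539 = 11.95

11.95%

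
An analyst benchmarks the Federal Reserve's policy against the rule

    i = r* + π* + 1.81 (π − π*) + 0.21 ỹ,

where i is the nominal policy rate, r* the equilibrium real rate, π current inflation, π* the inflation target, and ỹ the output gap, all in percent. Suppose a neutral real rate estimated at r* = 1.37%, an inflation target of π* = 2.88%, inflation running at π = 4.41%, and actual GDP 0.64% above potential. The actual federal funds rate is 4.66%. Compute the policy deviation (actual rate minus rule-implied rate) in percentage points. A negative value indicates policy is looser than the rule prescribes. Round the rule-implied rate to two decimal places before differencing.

Output 0.64% above potential → ỹ = 0.64.
i = 1.37 + 2.88 + 1.81 × (4.41 − 2.88) + 0.21 × 0.64
   = 1.37 + 2.88 + 2.7693 + 0.1344 = 7.15
Deviation = 4.66 − 7.15 = -2.49 pp.

-2.49 pp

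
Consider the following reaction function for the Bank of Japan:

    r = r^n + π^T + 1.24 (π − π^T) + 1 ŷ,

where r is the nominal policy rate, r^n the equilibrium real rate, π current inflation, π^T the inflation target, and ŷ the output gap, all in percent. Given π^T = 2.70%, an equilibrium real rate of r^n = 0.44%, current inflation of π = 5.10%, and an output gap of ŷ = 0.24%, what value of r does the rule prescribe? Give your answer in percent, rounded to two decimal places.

r = 0.44 + 2.70 + 1.24 × (5.10 − 2.70) + 1 × 0.24
   = 0.44 + 2.7 + 2.976 + 0.24 = 6.36

6.36%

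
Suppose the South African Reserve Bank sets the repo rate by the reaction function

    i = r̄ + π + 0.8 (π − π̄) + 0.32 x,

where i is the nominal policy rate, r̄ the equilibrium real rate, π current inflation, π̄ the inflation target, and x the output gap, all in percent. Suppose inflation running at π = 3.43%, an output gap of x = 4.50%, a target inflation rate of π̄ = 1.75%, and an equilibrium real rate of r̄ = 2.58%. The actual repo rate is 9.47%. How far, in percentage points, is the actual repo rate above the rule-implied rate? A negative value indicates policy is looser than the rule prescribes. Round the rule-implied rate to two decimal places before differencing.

i = 2.58 + 3.43 + 0.8 × (3.43 − 1.75) + 0.32 × 4.50
   = 2.58 + 3.43 + 1.344 + 1.44 = 8.79
Deviation = 9.47 − 8.79 = 0.68 pp.

0.68 pp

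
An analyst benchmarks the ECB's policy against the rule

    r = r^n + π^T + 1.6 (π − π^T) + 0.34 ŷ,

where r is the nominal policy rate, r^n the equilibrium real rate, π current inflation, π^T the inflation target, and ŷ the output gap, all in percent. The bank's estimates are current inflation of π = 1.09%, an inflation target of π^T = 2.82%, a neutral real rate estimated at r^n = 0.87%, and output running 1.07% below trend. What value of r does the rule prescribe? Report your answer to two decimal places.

0.56%

Output 1.07% below potential → ŷ = -1.07.
r = 0.87 + 2.82 + 1.6 × (1.09 − 2.82) + 0.34 × (-1.07)
   = 0.87 + 2.82 − 2.768 − 0.3638 = 0.56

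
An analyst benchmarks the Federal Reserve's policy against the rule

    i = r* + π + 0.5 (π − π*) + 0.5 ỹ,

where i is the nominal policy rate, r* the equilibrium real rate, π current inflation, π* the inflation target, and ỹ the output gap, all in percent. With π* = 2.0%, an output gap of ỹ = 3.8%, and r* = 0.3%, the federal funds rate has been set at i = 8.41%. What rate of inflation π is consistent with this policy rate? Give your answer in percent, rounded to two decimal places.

Collecting π: i = r* + (1 + 0.5) π − 0.5 π* + 0.5 ỹ
1.5 π = 8.41 − 0.3 + 0.5 × 2.0 − 0.5 × 3.8 = 7.21
π = 7.21 / 1.5 = 4.81

4.81%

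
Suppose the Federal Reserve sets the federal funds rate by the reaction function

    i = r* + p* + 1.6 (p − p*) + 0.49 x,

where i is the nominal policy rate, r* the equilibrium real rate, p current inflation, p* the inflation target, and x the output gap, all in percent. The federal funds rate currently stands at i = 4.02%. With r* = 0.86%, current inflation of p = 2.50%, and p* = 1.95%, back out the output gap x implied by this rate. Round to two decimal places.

0.67%

0.49 x = 4.02 − 0.86 − 1.95 − 1.6 × (2.50 − 1.95) = 0.33
x = 0.33 / 0.49 = 0.67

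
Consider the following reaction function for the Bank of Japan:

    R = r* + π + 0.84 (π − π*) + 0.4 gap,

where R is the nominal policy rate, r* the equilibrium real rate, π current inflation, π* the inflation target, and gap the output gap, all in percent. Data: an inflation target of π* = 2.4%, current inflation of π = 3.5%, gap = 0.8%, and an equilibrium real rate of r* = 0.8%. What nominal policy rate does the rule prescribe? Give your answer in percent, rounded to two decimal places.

R = 0.8 + 3.5 + 0.84 × (3.5 − 2.4) + 0.4 × 0.8
   = 0.8 + 3.5 + 0.924 + 0.32 = 5.54

5.54%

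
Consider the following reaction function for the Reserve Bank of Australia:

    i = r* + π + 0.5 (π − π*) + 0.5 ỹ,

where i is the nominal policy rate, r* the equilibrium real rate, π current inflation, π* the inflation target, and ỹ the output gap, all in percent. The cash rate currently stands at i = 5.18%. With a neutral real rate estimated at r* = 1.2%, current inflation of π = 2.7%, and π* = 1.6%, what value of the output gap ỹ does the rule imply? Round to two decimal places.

0.5 ỹ = 5.18 − 1.2 − 2.7 − 0.5 × (2.7 − 1.6) = 0.73
ỹ = 0.73 / 0.5 = 1.46

1.46%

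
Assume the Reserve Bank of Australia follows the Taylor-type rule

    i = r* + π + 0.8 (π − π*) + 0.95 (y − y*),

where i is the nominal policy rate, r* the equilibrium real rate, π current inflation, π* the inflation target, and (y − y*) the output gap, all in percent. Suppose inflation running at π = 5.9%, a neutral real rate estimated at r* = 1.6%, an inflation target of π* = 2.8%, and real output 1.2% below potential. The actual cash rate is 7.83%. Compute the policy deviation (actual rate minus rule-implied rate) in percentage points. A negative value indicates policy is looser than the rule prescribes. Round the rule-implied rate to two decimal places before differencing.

-1.01 pp

Output 1.2% below potential → (y − y*) = -1.2.
i = 1.6 + 5.9 + 0.8 × (5.9 − 2.8) + 0.95 × (-1.2)
   = 1.6 + 5.9 + 2.48 − 1.14 = 8.84
Deviation = 7.83 − 8.84 = -1.01 pp.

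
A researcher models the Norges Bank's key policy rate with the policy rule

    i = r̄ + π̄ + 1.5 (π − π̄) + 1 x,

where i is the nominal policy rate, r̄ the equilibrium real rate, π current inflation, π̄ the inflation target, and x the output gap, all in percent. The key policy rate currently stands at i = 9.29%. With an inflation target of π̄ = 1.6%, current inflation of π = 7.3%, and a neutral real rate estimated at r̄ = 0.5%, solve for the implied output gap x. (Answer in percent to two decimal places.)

1 x = 9.29 − 0.5 − 1.6 − 1.5 × (7.3 − 1.6) = -1.36
x = -1.36 / 1 = -1.36

-1.36%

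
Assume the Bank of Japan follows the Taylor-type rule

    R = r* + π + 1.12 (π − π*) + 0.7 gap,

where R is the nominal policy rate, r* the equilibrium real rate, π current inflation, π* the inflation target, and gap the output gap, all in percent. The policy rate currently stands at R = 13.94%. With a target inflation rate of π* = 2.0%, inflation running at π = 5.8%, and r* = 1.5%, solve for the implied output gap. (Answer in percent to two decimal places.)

0.7 gap = 13.94 − 1.5 − 5.8 − 1.12 × (5.8 − 2.0) = 2.384
gap = 2.384 / 0.7 = 3.41

3.41%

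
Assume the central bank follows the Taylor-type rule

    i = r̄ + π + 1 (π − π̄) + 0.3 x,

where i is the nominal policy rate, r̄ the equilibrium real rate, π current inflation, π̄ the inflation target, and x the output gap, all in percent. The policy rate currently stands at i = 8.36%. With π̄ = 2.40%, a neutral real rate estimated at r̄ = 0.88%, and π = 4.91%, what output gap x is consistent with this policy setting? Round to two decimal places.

0.3 x = 8.36 − 0.88 − 4.91 − 1 × (4.91 − 2.40) = 0.06
x = 0.06 / 0.3 = 0.20

0.20%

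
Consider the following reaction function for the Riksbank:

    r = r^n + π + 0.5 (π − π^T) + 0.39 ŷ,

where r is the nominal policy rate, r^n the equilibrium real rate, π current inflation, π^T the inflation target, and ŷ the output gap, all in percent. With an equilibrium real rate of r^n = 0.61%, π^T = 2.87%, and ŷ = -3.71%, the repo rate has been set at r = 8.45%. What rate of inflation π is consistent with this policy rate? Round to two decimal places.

7.15%

Collecting π: r = r^n + (1 + 0.5) π − 0.5 π^T + 0.39 ŷ
1.5 π = 8.45 − 0.61 + 0.5 × 2.87 − 0.39 × (-3.71) = 10.7219
π = 10.7219 / 1.5 = 7.15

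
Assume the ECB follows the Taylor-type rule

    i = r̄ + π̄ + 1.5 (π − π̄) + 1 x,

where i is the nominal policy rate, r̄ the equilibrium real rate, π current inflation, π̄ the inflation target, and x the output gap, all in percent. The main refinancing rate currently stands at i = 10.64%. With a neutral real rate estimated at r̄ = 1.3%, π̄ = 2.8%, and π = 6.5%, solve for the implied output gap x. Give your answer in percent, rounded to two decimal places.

1 x = 10.64 − 1.3 − 2.8 − 1.5 × (6.5 − 2.8) = 0.99
x = 0.99 / 1 = 0.99

0.99%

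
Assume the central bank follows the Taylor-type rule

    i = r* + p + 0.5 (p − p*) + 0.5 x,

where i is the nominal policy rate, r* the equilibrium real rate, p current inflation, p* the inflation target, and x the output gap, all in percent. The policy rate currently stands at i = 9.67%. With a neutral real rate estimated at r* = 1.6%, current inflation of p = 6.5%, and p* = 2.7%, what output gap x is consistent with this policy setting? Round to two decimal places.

-0.66%

0.5 x = 9.67 − 1.6 − 6.5 − 0.5 × (6.5 − 2.7) = -0.33
x = -0.33 / 0.5 = -0.66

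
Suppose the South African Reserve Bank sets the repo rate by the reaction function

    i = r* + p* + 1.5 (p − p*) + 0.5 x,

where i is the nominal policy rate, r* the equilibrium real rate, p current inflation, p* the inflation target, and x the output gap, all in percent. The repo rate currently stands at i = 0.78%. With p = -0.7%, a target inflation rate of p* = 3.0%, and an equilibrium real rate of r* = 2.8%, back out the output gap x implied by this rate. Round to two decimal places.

1.06%

0.5 x = 0.78 − 2.8 − 3.0 − 1.5 × ((-0.7) − 3.0) = 0.53
x = 0.53 / 0.5 = 1.06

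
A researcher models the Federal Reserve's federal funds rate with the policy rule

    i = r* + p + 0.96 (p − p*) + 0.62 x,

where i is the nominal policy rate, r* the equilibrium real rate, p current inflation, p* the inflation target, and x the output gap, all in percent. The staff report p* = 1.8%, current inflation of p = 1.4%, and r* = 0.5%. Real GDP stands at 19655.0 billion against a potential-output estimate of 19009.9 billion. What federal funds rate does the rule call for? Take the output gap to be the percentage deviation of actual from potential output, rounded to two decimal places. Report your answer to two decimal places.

Output gap = 100 × (19655.0 − 19009.9) / 19009.9 = 3.39%.
i = 0.50 + 1.40 + 0.96 × (1.40 − 1.80) + 0.62 × 3.39
   = 0.50 + 1.4 − 0.384 + 2.1018 = 3.62

3.62%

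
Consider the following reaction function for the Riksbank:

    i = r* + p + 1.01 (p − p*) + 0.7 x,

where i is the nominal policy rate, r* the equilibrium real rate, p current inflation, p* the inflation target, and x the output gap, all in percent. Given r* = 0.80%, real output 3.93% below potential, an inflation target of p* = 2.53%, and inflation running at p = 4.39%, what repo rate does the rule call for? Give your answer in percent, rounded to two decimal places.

4.32%

Output 3.93% below potential → x = -3.93.
i = 0.80 + 4.39 + 1.01 × (4.39 − 2.53) + 0.7 × (-3.93)
   = 0.80 + 4.39 + 1.8786 − 2.751 = 4.32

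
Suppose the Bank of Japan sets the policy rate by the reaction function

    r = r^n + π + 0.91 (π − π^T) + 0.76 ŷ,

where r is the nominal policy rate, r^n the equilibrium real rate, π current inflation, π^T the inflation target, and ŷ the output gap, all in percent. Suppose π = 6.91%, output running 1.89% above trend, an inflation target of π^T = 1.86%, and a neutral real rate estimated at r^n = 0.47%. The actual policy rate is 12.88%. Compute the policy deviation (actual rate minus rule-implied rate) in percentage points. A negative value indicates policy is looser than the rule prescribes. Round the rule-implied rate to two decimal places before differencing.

-0.53 pp

Output 1.89% above potential → ŷ = 1.89.
r = 0.47 + 6.91 + 0.91 × (6.91 − 1.86) + 0.76 × 1.89
   = 0.47 + 6.91 + 4.5955 + 1.4364 = 13.41
Deviation = 12.88 − 13.41 = -0.53 pp.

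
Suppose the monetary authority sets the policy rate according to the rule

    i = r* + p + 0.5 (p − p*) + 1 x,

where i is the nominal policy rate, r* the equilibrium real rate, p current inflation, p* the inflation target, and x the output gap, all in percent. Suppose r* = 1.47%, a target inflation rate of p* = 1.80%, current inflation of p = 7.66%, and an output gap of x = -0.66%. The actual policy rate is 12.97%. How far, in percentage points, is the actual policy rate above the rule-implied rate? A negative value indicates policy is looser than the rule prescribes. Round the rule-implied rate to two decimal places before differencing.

1.57 pp

i = 1.47 + 7.66 + 0.5 × (7.66 − 1.80) + 1 × (-0.66)
   = 1.47 + 7.66 + 2.93 − 0.66 = 11.40
Deviation = 12.97 − 11.40 = 1.57 pp.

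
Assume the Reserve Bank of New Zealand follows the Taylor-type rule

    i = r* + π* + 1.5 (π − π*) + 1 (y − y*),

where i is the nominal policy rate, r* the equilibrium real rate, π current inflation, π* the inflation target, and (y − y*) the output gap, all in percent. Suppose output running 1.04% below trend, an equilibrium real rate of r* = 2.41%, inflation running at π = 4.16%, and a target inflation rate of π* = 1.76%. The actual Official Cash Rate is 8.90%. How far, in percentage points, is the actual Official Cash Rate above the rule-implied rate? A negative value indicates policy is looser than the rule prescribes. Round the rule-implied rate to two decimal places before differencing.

Output 1.04% below potential → (y − y*) = -1.04.
i = 2.41 + 1.76 + 1.5 × (4.16 − 1.76) + 1 × (-1.04)
   = 2.41 + 1.76 + 3.6 − 1.04 = 6.73
Deviation = 8.90 − 6.73 = 2.17 pp.

2.17 pp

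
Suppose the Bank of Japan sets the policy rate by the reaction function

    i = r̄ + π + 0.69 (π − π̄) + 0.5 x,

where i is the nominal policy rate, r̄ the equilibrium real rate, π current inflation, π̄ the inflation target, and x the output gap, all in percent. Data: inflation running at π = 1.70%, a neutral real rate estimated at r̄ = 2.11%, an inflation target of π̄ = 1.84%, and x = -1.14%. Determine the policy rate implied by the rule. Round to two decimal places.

3.14%

i = 2.11 + 1.70 + 0.69 × (1.70 − 1.84) + 0.5 × (-1.14)
   = 2.11 + 1.7 − 0.0966 − 0.57 = 3.14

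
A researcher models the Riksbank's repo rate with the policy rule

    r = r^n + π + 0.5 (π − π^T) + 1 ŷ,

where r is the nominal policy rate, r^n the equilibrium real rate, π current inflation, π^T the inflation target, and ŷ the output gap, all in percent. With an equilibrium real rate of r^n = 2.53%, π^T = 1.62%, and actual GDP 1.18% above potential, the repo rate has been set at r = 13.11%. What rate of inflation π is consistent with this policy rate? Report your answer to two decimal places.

Output 1.18% above potential → ŷ = 1.18.
Collecting π: r = r^n + (1 + 0.5) π − 0.5 π^T + 1 ŷ
1.5 π = 13.11 − 2.53 + 0.5 × 1.62 − 1 × 1.18 = 10.21
π = 10.21 / 1.5 = 6.81

6.81%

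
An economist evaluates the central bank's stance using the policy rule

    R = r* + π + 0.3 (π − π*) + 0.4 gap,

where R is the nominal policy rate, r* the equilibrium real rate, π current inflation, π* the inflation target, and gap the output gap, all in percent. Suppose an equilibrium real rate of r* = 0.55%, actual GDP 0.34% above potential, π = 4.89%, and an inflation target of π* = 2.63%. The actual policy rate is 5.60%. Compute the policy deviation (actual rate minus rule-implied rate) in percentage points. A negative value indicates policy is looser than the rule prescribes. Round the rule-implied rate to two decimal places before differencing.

-0.65 pp

Output 0.34% above potential → gap = 0.34.
R = 0.55 + 4.89 + 0.3 × (4.89 − 2.63) + 0.4 × 0.34
   = 0.55 + 4.89 + 0.678 + 0.136 = 6.25
Deviation = 5.60 − 6.25 = -0.65 pp.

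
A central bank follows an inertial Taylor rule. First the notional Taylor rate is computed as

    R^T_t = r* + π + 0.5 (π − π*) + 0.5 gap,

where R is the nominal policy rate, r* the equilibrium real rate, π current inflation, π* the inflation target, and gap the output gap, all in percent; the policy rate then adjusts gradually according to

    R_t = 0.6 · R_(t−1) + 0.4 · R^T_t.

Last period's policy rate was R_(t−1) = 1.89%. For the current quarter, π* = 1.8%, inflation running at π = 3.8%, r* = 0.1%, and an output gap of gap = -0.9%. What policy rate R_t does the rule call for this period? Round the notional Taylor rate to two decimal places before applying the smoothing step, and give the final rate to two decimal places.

R^T_t = 0.1 + 3.8 + 0.5 × (3.8 − 1.8) + 0.5 × (-0.9)
   = 0.1 + 3.8 + 1 − 0.45 = 4.45
R_t = 0.6 × 1.89 + 0.4 × 4.45 = 1.134 + 1.78 = 2.91

2.91%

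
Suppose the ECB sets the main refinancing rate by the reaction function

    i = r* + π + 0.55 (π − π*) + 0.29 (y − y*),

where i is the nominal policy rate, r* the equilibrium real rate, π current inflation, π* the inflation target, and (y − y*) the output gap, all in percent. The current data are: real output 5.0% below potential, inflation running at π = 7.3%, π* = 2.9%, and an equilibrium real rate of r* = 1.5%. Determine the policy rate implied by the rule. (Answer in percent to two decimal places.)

Output 5.0% below potential → (y − y*) = -5.0.
i = 1.5 + 7.3 + 0.55 × (7.3 − 2.9) + 0.29 × (-5.0)
   = 1.5 + 7.3 + 2.42 − 1.45 = 9.77

9.77%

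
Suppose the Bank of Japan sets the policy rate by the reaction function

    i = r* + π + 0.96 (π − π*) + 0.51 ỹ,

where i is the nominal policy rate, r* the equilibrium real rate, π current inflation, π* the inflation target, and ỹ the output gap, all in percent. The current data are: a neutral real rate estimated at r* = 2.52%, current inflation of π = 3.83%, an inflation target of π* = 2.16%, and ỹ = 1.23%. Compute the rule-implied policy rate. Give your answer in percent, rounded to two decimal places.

8.58%

i = 2.52 + 3.83 + 0.96 × (3.83 − 2.16) + 0.51 × 1.23
   = 2.52 + 3.83 + 1.6032 + 0.6273 = 8.58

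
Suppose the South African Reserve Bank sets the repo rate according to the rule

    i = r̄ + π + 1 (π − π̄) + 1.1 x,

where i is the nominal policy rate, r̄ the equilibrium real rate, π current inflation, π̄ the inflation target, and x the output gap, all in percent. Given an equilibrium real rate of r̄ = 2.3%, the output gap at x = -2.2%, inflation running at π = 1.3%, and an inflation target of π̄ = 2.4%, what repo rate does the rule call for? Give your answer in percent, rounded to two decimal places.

0.08%

i = 2.3 + 1.3 + 1 × (1.3 − 2.4) + 1.1 × (-2.2)
   = 2.3 + 1.3 − 1.1 − 2.42 = 0.08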